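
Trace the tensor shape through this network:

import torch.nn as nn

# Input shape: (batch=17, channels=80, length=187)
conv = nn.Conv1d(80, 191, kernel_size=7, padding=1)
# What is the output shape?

Input shape: (17, 80, 187)
Output shape: (17, 191, 183)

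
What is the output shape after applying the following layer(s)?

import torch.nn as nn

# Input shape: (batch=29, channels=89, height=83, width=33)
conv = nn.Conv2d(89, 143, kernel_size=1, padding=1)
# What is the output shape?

Input shape: (29, 89, 83, 33)
Output shape: (29, 143, 85, 35)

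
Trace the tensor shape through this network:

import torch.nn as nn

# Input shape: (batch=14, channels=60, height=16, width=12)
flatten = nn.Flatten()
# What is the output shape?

Input shape: (14, 60, 16, 12)
Output shape: (14, 11520)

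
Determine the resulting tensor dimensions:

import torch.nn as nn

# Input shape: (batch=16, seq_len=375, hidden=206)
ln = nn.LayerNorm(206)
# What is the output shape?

Input shape: (16, 375, 206)
Output shape: (16, 375, 206)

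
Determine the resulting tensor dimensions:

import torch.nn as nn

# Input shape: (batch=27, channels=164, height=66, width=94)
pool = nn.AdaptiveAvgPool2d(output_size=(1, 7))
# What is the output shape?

Input shape: (27, 164, 66, 94)
Output shape: (27, 164, 1, 7)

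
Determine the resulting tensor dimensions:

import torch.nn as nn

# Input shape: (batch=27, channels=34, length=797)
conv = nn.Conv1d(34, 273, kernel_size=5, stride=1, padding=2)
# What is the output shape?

Input shape: (27, 34, 797)
Output shape: (27, 273, 797)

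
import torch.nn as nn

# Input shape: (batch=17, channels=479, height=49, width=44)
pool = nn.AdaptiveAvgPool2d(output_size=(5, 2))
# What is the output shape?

Input shape: (17, 479, 49, 44)
Output shape: (17, 479, 5, 2)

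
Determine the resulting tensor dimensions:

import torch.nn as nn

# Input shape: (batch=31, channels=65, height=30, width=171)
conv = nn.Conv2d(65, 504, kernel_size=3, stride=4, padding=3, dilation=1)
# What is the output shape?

Input shape: (31, 65, 30, 171)
Output shape: (31, 504, 9, 44)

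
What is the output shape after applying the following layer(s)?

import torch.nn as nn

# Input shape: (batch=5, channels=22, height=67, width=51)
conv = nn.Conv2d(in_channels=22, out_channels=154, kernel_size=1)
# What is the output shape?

Input shape: (5, 22, 67, 51)
Output shape: (5, 154, 67, 51)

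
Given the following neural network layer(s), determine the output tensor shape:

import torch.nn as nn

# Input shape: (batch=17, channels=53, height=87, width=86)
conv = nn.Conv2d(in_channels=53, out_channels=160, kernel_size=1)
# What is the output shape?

Input shape: (17, 53, 87, 86)
Output shape: (17, 160, 87, 86)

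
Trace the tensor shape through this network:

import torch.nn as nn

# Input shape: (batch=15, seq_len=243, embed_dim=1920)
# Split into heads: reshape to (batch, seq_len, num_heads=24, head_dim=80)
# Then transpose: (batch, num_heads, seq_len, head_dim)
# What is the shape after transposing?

Input shape: (15, 243, 1920)
  -> after reshape: (15, 243, 24, 80)
Output shape: (15, 24, 243, 80)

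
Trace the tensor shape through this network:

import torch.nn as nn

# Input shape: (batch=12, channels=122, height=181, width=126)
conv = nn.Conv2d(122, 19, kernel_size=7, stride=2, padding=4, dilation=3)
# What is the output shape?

Input shape: (12, 122, 181, 126)
Output shape: (12, 19, 86, 58)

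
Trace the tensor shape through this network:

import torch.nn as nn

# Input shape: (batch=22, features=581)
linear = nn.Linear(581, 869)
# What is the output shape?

Input shape: (22, 581)
Output shape: (22, 869)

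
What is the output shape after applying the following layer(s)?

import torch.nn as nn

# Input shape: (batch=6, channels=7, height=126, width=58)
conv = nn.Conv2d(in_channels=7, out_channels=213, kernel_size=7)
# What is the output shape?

Input shape: (6, 7, 126, 58)
Output shape: (6, 213, 120, 52)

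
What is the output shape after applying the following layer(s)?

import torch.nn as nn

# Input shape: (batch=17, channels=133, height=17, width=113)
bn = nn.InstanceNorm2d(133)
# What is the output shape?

Input shape: (17, 133, 17, 113)
Output shape: (17, 133, 17, 113)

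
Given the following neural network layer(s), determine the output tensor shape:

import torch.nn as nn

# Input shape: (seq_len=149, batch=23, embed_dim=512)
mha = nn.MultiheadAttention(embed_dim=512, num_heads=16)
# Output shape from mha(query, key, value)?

Input shape: (149, 23, 512)
Output shape: (149, 23, 512)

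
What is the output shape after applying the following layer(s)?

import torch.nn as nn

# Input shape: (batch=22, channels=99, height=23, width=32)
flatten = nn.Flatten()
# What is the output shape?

Input shape: (22, 99, 23, 32)
Output shape: (22, 72864)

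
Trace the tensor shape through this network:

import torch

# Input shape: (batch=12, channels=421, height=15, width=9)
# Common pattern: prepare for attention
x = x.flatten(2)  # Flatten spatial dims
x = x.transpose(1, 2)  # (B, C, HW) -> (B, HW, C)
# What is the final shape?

Input shape: (12, 421, 15, 9)
  -> after flatten(2): (12, 421, 135)
Output shape: (12, 135, 421)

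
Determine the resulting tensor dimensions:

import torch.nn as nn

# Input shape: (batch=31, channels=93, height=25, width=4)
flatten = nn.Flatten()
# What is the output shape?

Input shape: (31, 93, 25, 4)
Output shape: (31, 9300)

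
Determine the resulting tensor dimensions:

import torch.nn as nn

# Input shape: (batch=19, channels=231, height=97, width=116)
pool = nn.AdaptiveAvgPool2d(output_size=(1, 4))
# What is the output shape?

Input shape: (19, 231, 97, 116)
Output shape: (19, 231, 1, 4)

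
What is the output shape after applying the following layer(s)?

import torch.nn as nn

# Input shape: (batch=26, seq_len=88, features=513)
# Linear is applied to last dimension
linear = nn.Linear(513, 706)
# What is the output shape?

Input shape: (26, 88, 513)
Output shape: (26, 88, 706)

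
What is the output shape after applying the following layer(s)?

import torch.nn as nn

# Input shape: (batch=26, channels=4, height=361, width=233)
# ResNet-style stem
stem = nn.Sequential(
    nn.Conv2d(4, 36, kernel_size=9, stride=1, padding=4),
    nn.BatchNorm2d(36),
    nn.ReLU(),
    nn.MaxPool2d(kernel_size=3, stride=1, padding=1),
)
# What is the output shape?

Input shape: (26, 4, 361, 233)
  -> after Conv2d 9x9 stride=1: (26, 36, 361, 233)
Output shape: (26, 36, 361, 233)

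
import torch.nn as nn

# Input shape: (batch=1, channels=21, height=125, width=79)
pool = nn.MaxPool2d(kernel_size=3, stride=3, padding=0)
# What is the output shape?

Input shape: (1, 21, 125, 79)
Output shape: (1, 21, 41, 26)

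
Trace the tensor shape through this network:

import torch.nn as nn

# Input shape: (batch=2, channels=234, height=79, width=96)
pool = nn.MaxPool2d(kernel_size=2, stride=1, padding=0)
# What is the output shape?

Input shape: (2, 234, 79, 96)
Output shape: (2, 234, 78, 95)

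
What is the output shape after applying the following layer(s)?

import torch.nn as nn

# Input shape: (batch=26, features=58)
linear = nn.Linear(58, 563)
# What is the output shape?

Input shape: (26, 58)
Output shape: (26, 563)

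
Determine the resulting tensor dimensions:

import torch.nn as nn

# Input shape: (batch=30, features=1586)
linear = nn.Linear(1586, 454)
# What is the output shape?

Input shape: (30, 1586)
Output shape: (30, 454)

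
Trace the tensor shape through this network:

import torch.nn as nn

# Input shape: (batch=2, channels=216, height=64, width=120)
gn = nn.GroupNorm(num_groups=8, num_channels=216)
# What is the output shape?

Input shape: (2, 216, 64, 120)
Output shape: (2, 216, 64, 120)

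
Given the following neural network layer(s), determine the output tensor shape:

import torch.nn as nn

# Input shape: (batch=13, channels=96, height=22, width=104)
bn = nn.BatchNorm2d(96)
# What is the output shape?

Input shape: (13, 96, 22, 104)
Output shape: (13, 96, 22, 104)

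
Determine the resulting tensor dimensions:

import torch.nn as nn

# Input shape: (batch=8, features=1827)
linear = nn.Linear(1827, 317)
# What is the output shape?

Input shape: (8, 1827)
Output shape: (8, 317)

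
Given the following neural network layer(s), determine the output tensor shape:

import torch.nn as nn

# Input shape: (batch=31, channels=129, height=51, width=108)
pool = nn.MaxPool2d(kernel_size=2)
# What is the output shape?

Input shape: (31, 129, 51, 108)
Output shape: (31, 129, 25, 54)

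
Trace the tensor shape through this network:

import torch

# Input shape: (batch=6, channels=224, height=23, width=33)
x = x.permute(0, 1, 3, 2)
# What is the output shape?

Input shape: (6, 224, 23, 33)
Output shape: (6, 224, 33, 23)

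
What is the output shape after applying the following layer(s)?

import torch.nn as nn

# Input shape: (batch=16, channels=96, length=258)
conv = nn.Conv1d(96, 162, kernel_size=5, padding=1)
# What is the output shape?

Input shape: (16, 96, 258)
Output shape: (16, 162, 256)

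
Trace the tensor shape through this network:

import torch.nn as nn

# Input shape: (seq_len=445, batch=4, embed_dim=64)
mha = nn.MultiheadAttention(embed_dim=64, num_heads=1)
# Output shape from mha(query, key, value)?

Input shape: (445, 4, 64)
Output shape: (445, 4, 64)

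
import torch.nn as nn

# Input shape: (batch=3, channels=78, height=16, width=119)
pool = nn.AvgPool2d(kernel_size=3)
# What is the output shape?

Input shape: (3, 78, 16, 119)
Output shape: (3, 78, 5, 39)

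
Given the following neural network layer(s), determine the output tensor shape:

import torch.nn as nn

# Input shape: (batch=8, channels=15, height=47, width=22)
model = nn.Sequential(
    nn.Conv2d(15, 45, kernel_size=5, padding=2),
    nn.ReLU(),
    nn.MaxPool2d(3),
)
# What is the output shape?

Input shape: (8, 15, 47, 22)
  -> after Conv2d: (8, 45, 47, 22)
  -> after ReLU: (8, 45, 47, 22)
Output shape: (8, 45, 15, 7)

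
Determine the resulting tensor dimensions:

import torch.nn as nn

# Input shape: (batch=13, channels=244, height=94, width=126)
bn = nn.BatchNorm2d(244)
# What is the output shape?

Input shape: (13, 244, 94, 126)
Output shape: (13, 244, 94, 126)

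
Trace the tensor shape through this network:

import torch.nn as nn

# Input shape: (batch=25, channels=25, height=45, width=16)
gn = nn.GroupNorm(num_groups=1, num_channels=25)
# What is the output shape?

Input shape: (25, 25, 45, 16)
Output shape: (25, 25, 45, 16)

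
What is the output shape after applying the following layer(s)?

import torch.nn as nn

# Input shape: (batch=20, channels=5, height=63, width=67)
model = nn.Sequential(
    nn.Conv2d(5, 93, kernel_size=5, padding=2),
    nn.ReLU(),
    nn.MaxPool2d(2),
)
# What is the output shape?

Input shape: (20, 5, 63, 67)
  -> after Conv2d: (20, 93, 63, 67)
  -> after ReLU: (20, 93, 63, 67)
Output shape: (20, 93, 31, 33)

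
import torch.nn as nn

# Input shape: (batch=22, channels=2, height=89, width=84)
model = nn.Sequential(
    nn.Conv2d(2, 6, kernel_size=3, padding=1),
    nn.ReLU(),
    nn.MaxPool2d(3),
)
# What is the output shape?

Input shape: (22, 2, 89, 84)
  -> after Conv2d: (22, 6, 89, 84)
  -> after ReLU: (22, 6, 89, 84)
Output shape: (22, 6, 29, 28)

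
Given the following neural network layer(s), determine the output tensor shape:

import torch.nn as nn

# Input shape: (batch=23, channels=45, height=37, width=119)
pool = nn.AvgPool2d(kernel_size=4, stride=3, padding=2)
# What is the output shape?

Input shape: (23, 45, 37, 119)
Output shape: (23, 45, 13, 40)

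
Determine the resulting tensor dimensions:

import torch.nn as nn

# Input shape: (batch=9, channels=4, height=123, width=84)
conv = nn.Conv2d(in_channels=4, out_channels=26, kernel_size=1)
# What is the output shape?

Input shape: (9, 4, 123, 84)
Output shape: (9, 26, 123, 84)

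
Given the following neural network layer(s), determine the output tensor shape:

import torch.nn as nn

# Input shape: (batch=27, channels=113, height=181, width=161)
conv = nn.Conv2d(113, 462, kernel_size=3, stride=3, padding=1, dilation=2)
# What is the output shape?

Input shape: (27, 113, 181, 161)
Output shape: (27, 462, 60, 53)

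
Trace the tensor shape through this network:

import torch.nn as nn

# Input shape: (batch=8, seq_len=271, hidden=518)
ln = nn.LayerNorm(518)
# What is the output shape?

Input shape: (8, 271, 518)
Output shape: (8, 271, 518)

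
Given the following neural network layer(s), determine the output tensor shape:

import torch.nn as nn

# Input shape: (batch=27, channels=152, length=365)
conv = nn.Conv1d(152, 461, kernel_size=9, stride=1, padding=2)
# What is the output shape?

Input shape: (27, 152, 365)
Output shape: (27, 461, 361)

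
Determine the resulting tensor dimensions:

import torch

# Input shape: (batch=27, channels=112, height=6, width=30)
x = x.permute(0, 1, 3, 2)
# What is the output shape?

Input shape: (27, 112, 6, 30)
Output shape: (27, 112, 30, 6)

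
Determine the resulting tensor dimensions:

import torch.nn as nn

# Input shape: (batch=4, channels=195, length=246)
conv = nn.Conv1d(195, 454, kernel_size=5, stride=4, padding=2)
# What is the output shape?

Input shape: (4, 195, 246)
Output shape: (4, 454, 62)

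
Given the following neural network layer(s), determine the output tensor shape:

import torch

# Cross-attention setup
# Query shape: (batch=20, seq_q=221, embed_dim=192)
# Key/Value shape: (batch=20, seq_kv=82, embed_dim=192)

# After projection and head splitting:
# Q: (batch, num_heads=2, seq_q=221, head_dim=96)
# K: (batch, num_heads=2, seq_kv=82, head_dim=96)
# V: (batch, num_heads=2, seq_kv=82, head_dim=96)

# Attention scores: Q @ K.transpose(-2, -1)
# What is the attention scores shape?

Input shape: (20, 221, 192)
Output shape: (20, 2, 221, 82)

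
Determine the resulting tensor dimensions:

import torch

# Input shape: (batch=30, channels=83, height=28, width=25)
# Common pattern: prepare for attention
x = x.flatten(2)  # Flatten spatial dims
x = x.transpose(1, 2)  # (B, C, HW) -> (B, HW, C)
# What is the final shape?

Input shape: (30, 83, 28, 25)
  -> after flatten(2): (30, 83, 700)
Output shape: (30, 700, 83)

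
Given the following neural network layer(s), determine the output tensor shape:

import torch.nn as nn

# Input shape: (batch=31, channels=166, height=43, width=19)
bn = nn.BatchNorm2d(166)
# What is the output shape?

Input shape: (31, 166, 43, 19)
Output shape: (31, 166, 43, 19)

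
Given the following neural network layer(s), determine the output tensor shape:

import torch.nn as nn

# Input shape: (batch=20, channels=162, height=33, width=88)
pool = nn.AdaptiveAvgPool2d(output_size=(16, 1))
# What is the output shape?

Input shape: (20, 162, 33, 88)
Output shape: (20, 162, 16, 1)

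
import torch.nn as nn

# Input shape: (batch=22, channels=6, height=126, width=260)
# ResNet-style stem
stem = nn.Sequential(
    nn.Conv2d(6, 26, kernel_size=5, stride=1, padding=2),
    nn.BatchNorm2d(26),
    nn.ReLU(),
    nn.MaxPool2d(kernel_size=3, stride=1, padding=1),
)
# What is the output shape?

Input shape: (22, 6, 126, 260)
  -> after Conv2d 5x5 stride=1: (22, 26, 126, 260)
Output shape: (22, 26, 126, 260)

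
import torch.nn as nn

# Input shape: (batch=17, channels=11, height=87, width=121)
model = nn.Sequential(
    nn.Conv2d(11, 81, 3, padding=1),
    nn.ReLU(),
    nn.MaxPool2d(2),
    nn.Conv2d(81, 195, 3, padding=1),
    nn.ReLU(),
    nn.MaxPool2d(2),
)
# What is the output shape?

Input shape: (17, 11, 87, 121)
  -> after first Conv2d: (17, 81, 87, 121)
  -> after first MaxPool2d: (17, 81, 43, 60)
  -> after second Conv2d: (17, 195, 43, 60)
Output shape: (17, 195, 21, 30)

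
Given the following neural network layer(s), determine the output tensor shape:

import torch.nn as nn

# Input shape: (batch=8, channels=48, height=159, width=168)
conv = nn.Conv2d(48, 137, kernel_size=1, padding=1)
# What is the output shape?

Input shape: (8, 48, 159, 168)
Output shape: (8, 137, 161, 170)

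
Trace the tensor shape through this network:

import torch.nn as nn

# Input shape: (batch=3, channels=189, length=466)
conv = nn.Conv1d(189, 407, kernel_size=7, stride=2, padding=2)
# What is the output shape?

Input shape: (3, 189, 466)
Output shape: (3, 407, 232)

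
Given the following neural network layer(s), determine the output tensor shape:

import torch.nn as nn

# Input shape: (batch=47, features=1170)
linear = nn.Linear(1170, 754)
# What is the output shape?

Input shape: (47, 1170)
Output shape: (47, 754)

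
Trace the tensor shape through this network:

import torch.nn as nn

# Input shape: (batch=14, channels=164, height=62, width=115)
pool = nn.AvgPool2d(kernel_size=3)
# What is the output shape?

Input shape: (14, 164, 62, 115)
Output shape: (14, 164, 20, 38)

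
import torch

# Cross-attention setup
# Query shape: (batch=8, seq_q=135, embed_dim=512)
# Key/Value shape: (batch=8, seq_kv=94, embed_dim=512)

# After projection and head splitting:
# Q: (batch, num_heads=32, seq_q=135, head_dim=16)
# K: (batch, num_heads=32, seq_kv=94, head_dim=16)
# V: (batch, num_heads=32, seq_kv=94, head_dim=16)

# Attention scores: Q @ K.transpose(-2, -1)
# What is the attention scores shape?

Input shape: (8, 135, 512)
Output shape: (8, 32, 135, 94)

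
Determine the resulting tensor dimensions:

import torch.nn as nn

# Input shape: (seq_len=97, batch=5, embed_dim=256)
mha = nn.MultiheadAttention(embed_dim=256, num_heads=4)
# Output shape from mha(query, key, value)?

Input shape: (97, 5, 256)
Output shape: (97, 5, 256)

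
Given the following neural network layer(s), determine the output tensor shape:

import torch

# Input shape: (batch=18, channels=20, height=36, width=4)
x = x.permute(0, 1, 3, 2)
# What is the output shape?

Input shape: (18, 20, 36, 4)
Output shape: (18, 20, 4, 36)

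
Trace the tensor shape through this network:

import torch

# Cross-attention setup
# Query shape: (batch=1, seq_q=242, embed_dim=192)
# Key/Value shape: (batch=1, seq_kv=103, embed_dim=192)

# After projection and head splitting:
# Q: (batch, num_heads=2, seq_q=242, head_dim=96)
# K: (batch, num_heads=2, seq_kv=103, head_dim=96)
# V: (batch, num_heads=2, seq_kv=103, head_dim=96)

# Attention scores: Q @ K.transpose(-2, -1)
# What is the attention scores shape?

Input shape: (1, 242, 192)
Output shape: (1, 2, 242, 103)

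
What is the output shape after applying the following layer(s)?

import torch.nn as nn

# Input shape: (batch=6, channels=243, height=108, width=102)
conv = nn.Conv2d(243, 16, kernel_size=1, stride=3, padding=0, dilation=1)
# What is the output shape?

Input shape: (6, 243, 108, 102)
Output shape: (6, 16, 36, 34)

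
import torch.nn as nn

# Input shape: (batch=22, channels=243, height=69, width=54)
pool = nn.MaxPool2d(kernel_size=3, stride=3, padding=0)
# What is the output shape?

Input shape: (22, 243, 69, 54)
Output shape: (22, 243, 23, 18)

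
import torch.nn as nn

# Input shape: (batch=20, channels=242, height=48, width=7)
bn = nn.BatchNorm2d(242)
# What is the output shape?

Input shape: (20, 242, 48, 7)
Output shape: (20, 242, 48, 7)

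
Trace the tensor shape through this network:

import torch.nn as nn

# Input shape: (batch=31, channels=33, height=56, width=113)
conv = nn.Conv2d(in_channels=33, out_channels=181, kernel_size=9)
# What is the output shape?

Input shape: (31, 33, 56, 113)
Output shape: (31, 181, 48, 105)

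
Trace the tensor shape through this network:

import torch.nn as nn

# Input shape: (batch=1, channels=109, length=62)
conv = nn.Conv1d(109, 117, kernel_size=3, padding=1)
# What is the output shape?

Input shape: (1, 109, 62)
Output shape: (1, 117, 62)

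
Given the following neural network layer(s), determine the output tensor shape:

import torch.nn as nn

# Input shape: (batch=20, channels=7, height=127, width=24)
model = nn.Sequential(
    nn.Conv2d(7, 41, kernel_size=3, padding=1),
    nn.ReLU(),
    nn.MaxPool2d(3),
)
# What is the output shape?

Input shape: (20, 7, 127, 24)
  -> after Conv2d: (20, 41, 127, 24)
  -> after ReLU: (20, 41, 127, 24)
Output shape: (20, 41, 42, 8)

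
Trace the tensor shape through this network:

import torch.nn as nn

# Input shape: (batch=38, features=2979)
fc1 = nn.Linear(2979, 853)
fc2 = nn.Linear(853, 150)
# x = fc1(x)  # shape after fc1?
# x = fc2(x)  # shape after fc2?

Input shape: (38, 2979)
  -> after fc1: (38, 853)
Output shape: (38, 150)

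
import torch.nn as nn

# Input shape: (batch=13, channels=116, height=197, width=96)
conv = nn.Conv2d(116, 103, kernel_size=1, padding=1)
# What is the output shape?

Input shape: (13, 116, 197, 96)
Output shape: (13, 103, 199, 98)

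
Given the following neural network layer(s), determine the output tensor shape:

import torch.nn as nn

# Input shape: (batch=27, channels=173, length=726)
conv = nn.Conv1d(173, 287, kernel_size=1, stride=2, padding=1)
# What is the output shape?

Input shape: (27, 173, 726)
Output shape: (27, 287, 364)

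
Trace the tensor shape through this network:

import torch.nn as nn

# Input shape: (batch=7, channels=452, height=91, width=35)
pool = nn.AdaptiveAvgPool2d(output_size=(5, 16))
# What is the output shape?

Input shape: (7, 452, 91, 35)
Output shape: (7, 452, 5, 16)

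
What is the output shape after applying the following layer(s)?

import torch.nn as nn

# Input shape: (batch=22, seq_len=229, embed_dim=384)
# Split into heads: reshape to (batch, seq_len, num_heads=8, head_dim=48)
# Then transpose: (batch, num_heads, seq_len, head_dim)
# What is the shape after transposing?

Input shape: (22, 229, 384)
  -> after reshape: (22, 229, 8, 48)
Output shape: (22, 8, 229, 48)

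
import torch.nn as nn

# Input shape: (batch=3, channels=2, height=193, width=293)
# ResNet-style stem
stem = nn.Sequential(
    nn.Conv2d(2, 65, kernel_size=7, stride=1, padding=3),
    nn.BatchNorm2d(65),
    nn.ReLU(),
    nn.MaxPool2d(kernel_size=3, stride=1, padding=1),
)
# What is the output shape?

Input shape: (3, 2, 193, 293)
  -> after Conv2d 7x7 stride=1: (3, 65, 193, 293)
Output shape: (3, 65, 193, 293)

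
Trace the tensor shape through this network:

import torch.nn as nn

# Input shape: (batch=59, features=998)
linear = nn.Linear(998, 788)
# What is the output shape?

Input shape: (59, 998)
Output shape: (59, 788)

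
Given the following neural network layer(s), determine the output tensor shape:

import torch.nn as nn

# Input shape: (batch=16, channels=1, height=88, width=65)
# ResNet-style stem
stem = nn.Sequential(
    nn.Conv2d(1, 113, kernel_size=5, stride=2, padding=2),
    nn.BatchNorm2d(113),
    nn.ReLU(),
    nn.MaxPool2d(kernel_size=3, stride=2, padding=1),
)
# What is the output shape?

Input shape: (16, 1, 88, 65)
  -> after Conv2d 5x5 stride=2: (16, 113, 44, 33)
Output shape: (16, 113, 22, 17)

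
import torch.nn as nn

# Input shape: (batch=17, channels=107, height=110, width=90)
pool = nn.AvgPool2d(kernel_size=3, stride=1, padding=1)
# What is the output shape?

Input shape: (17, 107, 110, 90)
Output shape: (17, 107, 110, 90)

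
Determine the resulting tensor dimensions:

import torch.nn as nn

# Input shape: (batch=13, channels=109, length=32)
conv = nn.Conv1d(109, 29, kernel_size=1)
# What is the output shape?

Input shape: (13, 109, 32)
Output shape: (13, 29, 32)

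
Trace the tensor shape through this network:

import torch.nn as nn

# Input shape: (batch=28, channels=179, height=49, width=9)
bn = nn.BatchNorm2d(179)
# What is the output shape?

Input shape: (28, 179, 49, 9)
Output shape: (28, 179, 49, 9)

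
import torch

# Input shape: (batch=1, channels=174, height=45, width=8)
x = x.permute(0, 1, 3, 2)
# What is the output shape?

Input shape: (1, 174, 45, 8)
Output shape: (1, 174, 8, 45)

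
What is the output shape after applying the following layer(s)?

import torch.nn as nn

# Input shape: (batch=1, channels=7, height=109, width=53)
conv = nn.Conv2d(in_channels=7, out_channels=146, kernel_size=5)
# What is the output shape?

Input shape: (1, 7, 109, 53)
Output shape: (1, 146, 105, 49)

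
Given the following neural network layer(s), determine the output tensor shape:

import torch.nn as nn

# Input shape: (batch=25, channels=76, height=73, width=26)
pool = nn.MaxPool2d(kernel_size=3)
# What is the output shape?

Input shape: (25, 76, 73, 26)
Output shape: (25, 76, 24, 8)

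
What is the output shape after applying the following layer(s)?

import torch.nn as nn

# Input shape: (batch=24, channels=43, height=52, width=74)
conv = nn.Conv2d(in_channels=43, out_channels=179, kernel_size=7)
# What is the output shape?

Input shape: (24, 43, 52, 74)
Output shape: (24, 179, 46, 68)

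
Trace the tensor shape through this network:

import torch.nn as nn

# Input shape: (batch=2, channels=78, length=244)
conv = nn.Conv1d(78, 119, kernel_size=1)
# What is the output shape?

Input shape: (2, 78, 244)
Output shape: (2, 119, 244)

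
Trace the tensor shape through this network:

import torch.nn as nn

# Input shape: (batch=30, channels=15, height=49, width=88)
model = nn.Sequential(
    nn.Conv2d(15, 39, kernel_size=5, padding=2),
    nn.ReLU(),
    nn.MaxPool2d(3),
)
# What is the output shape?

Input shape: (30, 15, 49, 88)
  -> after Conv2d: (30, 39, 49, 88)
  -> after ReLU: (30, 39, 49, 88)
Output shape: (30, 39, 16, 29)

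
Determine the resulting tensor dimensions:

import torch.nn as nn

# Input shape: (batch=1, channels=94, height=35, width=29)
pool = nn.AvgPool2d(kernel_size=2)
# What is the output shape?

Input shape: (1, 94, 35, 29)
Output shape: (1, 94, 17, 14)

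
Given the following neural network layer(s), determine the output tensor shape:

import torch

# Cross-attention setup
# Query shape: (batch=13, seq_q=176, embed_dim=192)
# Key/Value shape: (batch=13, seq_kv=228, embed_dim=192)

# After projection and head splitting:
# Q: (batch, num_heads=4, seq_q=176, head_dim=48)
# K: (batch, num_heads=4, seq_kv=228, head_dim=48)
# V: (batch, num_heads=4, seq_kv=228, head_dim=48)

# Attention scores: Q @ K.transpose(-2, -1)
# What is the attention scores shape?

Input shape: (13, 176, 192)
Output shape: (13, 4, 176, 228)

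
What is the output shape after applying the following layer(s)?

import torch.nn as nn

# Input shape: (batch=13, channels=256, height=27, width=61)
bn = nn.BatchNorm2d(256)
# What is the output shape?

Input shape: (13, 256, 27, 61)
Output shape: (13, 256, 27, 61)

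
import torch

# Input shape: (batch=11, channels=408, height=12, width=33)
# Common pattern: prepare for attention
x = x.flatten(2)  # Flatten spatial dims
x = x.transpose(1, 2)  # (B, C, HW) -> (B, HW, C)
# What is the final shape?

Input shape: (11, 408, 12, 33)
  -> after flatten(2): (11, 408, 396)
Output shape: (11, 396, 408)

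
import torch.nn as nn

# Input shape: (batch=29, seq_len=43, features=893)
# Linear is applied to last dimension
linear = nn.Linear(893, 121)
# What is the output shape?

Input shape: (29, 43, 893)
Output shape: (29, 43, 121)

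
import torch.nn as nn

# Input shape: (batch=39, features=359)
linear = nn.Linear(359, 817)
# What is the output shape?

Input shape: (39, 359)
Output shape: (39, 817)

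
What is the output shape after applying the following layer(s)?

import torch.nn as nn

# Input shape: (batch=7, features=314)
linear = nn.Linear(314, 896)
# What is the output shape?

Input shape: (7, 314)
Output shape: (7, 896)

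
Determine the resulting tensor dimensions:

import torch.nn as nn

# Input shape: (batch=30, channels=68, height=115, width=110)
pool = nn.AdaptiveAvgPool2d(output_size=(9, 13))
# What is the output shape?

Input shape: (30, 68, 115, 110)
Output shape: (30, 68, 9, 13)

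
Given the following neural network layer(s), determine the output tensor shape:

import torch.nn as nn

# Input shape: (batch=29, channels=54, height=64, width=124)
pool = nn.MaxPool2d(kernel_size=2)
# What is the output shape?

Input shape: (29, 54, 64, 124)
Output shape: (29, 54, 32, 62)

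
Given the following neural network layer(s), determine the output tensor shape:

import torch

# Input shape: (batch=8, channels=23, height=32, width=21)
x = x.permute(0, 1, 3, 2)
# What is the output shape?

Input shape: (8, 23, 32, 21)
Output shape: (8, 23, 21, 32)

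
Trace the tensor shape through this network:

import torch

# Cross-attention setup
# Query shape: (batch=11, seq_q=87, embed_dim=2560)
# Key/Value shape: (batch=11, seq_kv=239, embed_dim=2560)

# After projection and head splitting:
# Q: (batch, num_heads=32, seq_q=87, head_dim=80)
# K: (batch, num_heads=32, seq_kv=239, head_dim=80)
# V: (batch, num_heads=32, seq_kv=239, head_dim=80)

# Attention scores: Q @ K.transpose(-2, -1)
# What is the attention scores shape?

Input shape: (11, 87, 2560)
Output shape: (11, 32, 87, 239)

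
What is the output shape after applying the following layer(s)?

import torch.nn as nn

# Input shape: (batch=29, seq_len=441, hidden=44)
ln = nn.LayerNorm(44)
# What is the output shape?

Input shape: (29, 441, 44)
Output shape: (29, 441, 44)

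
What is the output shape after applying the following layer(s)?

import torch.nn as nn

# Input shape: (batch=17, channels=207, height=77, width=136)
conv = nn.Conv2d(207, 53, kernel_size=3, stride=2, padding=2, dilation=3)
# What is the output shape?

Input shape: (17, 207, 77, 136)
Output shape: (17, 53, 38, 67)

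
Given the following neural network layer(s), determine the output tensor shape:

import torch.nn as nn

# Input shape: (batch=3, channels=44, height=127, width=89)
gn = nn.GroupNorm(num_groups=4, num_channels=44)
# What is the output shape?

Input shape: (3, 44, 127, 89)
Output shape: (3, 44, 127, 89)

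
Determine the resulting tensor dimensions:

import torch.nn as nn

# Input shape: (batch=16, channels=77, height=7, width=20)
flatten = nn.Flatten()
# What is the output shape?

Input shape: (16, 77, 7, 20)
Output shape: (16, 10780)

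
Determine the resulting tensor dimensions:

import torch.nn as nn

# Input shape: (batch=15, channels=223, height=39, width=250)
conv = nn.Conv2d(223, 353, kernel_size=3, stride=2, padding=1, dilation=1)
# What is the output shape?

Input shape: (15, 223, 39, 250)
Output shape: (15, 353, 20, 125)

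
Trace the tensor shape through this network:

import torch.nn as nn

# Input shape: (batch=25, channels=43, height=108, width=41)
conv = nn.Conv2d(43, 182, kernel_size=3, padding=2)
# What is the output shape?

Input shape: (25, 43, 108, 41)
Output shape: (25, 182, 110, 43)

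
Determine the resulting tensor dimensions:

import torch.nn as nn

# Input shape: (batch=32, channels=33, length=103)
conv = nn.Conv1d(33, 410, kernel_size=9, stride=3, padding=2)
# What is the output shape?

Input shape: (32, 33, 103)
Output shape: (32, 410, 33)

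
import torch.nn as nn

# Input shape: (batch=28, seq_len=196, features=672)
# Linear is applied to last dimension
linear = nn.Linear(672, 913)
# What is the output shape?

Input shape: (28, 196, 672)
Output shape: (28, 196, 913)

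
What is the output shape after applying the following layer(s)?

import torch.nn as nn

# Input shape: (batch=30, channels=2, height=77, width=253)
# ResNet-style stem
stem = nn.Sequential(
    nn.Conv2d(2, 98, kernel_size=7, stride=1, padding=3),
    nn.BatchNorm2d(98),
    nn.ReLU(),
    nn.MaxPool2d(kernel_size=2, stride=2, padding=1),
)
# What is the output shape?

Input shape: (30, 2, 77, 253)
  -> after Conv2d 7x7 stride=1: (30, 98, 77, 253)
Output shape: (30, 98, 39, 127)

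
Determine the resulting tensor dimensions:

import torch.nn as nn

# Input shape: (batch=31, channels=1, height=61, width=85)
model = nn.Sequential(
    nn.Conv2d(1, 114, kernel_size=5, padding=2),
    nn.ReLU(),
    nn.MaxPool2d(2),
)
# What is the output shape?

Input shape: (31, 1, 61, 85)
  -> after Conv2d: (31, 114, 61, 85)
  -> after ReLU: (31, 114, 61, 85)
Output shape: (31, 114, 30, 42)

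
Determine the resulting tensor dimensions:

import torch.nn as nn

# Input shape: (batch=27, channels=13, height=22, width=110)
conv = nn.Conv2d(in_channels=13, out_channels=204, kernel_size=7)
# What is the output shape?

Input shape: (27, 13, 22, 110)
Output shape: (27, 204, 16, 104)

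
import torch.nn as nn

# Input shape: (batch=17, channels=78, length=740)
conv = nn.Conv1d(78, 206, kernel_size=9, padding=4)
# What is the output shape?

Input shape: (17, 78, 740)
Output shape: (17, 206, 740)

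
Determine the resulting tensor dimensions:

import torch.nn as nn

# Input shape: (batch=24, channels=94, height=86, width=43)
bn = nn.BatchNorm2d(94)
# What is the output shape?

Input shape: (24, 94, 86, 43)
Output shape: (24, 94, 86, 43)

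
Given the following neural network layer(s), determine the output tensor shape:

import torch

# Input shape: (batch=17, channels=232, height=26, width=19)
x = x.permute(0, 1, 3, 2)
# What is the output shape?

Input shape: (17, 232, 26, 19)
Output shape: (17, 232, 19, 26)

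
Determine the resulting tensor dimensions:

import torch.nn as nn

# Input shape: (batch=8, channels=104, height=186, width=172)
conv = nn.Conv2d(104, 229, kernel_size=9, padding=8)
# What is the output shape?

Input shape: (8, 104, 186, 172)
Output shape: (8, 229, 194, 180)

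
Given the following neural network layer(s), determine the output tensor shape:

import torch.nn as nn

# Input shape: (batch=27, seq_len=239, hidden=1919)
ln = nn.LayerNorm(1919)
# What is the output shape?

Input shape: (27, 239, 1919)
Output shape: (27, 239, 1919)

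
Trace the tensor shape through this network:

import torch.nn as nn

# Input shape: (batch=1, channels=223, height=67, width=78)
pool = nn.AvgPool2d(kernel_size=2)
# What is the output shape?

Input shape: (1, 223, 67, 78)
Output shape: (1, 223, 33, 39)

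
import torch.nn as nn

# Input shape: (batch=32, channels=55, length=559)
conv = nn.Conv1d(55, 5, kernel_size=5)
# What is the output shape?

Input shape: (32, 55, 559)
Output shape: (32, 5, 555)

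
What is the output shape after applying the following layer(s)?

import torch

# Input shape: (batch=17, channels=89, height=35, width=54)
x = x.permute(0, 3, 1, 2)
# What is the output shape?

Input shape: (17, 89, 35, 54)
Output shape: (17, 54, 89, 35)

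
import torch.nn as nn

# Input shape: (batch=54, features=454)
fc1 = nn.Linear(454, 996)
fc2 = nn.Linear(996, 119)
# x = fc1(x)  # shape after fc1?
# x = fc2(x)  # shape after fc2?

Input shape: (54, 454)
  -> after fc1: (54, 996)
Output shape: (54, 119)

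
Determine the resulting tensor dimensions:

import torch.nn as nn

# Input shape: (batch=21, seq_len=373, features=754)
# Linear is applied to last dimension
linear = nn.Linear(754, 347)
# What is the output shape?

Input shape: (21, 373, 754)
Output shape: (21, 373, 347)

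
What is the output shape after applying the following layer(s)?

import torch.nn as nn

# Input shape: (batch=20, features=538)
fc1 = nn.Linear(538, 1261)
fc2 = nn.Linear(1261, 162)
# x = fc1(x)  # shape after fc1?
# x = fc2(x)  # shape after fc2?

Input shape: (20, 538)
  -> after fc1: (20, 1261)
Output shape: (20, 162)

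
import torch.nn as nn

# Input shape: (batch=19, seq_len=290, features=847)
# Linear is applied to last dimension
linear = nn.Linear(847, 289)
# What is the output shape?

Input shape: (19, 290, 847)
Output shape: (19, 290, 289)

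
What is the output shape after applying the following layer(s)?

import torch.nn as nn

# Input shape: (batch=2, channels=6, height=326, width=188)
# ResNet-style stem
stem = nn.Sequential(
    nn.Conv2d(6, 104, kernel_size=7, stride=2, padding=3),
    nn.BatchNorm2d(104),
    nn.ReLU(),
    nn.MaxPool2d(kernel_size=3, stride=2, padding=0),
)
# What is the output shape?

Input shape: (2, 6, 326, 188)
  -> after Conv2d 7x7 stride=2: (2, 104, 163, 94)
Output shape: (2, 104, 81, 46)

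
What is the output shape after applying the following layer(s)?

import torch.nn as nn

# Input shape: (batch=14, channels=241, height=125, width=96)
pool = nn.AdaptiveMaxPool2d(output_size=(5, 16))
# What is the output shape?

Input shape: (14, 241, 125, 96)
Output shape: (14, 241, 5, 16)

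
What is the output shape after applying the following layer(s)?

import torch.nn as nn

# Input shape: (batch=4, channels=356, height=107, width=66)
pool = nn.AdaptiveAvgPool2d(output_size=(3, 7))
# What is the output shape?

Input shape: (4, 356, 107, 66)
Output shape: (4, 356, 3, 7)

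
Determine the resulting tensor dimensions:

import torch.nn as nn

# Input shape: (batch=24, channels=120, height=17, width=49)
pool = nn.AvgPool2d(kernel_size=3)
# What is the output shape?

Input shape: (24, 120, 17, 49)
Output shape: (24, 120, 5, 16)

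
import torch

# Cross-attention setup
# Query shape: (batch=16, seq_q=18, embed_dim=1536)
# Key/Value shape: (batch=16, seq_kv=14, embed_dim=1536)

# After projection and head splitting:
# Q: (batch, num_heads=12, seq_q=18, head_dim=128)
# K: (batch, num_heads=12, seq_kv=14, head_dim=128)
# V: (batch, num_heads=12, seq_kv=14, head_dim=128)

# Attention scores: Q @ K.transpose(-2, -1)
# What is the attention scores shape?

Input shape: (16, 18, 1536)
Output shape: (16, 12, 18, 14)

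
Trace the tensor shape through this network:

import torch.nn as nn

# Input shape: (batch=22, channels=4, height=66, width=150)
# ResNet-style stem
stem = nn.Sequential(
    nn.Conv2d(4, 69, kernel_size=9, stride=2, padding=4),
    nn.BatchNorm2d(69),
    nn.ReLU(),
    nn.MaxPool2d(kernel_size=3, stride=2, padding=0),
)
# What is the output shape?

Input shape: (22, 4, 66, 150)
  -> after Conv2d 9x9 stride=2: (22, 69, 33, 75)
Output shape: (22, 69, 16, 37)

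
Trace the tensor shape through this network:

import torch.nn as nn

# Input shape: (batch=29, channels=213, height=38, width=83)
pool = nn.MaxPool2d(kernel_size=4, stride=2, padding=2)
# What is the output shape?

Input shape: (29, 213, 38, 83)
Output shape: (29, 213, 20, 42)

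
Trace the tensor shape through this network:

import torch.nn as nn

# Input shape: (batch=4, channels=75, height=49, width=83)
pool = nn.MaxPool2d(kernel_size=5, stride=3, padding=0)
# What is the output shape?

Input shape: (4, 75, 49, 83)
Output shape: (4, 75, 15, 27)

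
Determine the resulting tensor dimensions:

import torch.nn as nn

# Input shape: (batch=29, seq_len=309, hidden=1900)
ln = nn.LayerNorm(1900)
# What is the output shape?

Input shape: (29, 309, 1900)
Output shape: (29, 309, 1900)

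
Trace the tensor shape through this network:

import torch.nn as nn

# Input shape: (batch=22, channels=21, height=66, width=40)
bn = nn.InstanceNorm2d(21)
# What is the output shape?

Input shape: (22, 21, 66, 40)
Output shape: (22, 21, 66, 40)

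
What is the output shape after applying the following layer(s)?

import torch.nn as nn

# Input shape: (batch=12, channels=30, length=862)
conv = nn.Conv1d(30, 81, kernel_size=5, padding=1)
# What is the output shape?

Input shape: (12, 30, 862)
Output shape: (12, 81, 860)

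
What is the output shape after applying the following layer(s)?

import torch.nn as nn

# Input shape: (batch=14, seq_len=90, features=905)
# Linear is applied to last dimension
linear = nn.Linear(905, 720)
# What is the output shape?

Input shape: (14, 90, 905)
Output shape: (14, 90, 720)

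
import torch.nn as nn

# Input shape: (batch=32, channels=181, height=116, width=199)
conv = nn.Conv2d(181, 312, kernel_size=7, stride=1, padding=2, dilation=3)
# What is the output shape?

Input shape: (32, 181, 116, 199)
Output shape: (32, 312, 102, 185)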